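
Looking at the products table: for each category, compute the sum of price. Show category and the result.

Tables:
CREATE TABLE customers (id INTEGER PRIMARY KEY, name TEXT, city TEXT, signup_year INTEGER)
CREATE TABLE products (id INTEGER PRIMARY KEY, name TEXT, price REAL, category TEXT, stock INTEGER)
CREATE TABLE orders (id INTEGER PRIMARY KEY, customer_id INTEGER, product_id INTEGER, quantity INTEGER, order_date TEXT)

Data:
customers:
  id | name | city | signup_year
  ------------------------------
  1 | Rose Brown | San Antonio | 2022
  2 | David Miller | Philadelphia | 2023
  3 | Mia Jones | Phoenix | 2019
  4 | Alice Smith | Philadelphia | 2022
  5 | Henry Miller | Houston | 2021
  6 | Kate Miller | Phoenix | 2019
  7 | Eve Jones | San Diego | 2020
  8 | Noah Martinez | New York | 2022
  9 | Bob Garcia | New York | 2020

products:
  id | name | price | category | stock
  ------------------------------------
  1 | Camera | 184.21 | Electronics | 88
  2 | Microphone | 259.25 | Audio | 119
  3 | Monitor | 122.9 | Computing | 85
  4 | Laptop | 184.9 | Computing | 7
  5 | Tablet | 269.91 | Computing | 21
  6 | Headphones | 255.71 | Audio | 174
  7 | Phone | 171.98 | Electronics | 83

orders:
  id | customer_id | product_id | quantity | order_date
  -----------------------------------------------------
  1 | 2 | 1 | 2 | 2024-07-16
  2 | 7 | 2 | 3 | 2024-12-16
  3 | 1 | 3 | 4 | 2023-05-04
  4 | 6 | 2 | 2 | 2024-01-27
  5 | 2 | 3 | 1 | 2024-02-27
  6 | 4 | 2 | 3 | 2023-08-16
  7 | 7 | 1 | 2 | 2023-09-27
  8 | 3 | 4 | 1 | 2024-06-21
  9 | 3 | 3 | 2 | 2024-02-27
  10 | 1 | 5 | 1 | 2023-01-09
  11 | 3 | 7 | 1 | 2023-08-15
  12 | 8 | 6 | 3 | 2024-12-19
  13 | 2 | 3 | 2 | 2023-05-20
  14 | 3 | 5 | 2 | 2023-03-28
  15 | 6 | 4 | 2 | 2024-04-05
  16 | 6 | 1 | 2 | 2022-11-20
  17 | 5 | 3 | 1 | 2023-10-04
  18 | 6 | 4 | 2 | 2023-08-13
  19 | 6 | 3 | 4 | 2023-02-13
SELECT category, SUM(price) AS sum_price FROM products GROUP BY category

Execution result:
category | sum_price
Audio | 514.96
Computing | 577.71
Electronics | 356.19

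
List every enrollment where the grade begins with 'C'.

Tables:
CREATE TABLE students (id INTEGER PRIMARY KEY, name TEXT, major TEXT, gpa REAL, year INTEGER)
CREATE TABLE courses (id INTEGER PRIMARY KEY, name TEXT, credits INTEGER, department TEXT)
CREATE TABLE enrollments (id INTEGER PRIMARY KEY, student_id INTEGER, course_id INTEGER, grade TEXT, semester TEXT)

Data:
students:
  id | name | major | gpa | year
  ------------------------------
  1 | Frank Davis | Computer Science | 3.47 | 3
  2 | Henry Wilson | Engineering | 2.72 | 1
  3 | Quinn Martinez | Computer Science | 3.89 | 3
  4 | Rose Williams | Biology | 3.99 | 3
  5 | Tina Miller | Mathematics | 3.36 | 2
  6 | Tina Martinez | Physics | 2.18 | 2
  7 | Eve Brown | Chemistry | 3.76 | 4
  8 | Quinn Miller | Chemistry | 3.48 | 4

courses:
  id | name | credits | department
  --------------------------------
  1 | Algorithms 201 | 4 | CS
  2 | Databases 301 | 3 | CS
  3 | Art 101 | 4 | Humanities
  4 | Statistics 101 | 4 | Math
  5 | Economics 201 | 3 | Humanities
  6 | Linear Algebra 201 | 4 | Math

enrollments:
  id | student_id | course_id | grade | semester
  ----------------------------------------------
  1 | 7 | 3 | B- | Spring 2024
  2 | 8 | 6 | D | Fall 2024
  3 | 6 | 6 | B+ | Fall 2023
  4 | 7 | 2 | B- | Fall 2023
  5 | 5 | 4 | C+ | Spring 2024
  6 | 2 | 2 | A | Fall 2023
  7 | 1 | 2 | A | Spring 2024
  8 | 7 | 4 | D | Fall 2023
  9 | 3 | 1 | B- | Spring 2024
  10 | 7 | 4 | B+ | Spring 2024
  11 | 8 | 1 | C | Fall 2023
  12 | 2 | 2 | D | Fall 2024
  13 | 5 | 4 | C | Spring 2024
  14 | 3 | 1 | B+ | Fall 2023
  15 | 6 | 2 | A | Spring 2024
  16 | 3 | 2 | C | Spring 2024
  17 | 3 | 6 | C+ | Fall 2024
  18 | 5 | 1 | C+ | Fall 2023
SELECT id, grade FROM enrollments WHERE grade LIKE 'C%'

Execution result:
id | grade
5 | C+
11 | C
13 | C
16 | C
17 | C+
18 | C+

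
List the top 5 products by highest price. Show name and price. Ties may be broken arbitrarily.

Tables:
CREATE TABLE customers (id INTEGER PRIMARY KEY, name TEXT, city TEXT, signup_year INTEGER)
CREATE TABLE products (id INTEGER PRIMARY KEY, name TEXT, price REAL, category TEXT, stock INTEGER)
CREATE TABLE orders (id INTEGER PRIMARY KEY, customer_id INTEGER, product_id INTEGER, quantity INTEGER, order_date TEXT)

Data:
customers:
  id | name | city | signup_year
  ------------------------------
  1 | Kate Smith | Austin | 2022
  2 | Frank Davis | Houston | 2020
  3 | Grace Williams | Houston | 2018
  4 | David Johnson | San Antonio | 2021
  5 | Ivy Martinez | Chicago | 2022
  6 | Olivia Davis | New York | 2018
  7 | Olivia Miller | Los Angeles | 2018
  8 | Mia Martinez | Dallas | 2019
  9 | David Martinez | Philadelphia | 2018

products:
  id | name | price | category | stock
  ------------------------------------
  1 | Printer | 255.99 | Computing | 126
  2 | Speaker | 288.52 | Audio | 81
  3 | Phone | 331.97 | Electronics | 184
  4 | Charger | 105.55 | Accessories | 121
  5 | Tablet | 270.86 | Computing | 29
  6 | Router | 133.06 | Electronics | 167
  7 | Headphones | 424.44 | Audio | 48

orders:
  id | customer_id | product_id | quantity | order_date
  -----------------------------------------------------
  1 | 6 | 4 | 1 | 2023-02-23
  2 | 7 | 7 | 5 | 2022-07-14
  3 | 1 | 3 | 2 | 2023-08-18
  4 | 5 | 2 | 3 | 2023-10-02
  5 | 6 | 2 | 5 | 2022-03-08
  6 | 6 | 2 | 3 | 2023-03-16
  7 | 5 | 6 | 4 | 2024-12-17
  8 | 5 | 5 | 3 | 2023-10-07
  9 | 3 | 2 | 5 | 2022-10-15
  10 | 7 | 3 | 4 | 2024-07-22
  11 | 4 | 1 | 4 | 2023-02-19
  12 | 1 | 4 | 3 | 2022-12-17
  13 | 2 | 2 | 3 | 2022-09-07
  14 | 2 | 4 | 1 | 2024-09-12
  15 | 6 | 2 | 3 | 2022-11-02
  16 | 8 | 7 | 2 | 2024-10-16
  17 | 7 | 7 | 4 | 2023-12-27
SELECT name, price FROM products ORDER BY price DESC LIMIT 5

Execution result:
name | price
Headphones | 424.44
Phone | 331.97
Speaker | 288.52
Tablet | 270.86
Printer | 255.99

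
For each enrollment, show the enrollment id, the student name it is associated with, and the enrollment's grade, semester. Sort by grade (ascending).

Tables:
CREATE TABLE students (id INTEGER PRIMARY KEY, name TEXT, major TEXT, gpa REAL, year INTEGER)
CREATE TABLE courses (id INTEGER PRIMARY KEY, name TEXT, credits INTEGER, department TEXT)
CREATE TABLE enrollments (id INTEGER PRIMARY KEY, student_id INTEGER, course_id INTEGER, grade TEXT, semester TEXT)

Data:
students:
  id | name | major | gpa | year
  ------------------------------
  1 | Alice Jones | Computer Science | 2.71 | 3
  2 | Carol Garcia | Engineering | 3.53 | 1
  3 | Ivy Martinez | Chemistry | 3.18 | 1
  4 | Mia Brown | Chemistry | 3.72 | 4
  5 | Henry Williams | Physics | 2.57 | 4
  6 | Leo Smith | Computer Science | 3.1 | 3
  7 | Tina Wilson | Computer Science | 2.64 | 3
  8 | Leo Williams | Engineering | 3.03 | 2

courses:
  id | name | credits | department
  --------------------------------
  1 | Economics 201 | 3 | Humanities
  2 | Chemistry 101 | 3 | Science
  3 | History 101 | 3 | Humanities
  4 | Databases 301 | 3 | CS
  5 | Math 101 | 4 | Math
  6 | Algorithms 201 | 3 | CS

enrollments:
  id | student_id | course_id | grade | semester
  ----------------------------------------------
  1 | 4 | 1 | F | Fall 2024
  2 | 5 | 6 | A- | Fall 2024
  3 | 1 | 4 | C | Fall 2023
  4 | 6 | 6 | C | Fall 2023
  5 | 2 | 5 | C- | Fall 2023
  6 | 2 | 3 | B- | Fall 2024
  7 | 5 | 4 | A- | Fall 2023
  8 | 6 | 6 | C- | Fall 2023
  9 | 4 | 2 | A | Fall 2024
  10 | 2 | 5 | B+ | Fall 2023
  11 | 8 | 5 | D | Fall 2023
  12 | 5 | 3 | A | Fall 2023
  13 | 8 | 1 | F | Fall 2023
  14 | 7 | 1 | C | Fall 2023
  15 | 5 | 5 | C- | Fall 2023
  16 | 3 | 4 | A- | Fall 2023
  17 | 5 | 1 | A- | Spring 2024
SELECT c.id, p.name AS student, c.grade, c.semester FROM enrollments c JOIN students p ON c.student_id = p.id ORDER BY c.grade ASC

Execution result:
id | student | grade | semester
9 | Mia Brown | A | Fall 2024
12 | Henry Williams | A | Fall 2023
2 | Henry Williams | A- | Fall 2024
7 | Henry Williams | A- | Fall 2023
16 | Ivy Martinez | A- | Fall 2023
17 | Henry Williams | A- | Spring 2024
10 | Carol Garcia | B+ | Fall 2023
6 | Carol Garcia | B- | Fall 2024
3 | Alice Jones | C | Fall 2023
4 | Leo Smith | C | Fall 2023
14 | Tina Wilson | C | Fall 2023
5 | Carol Garcia | C- | Fall 2023
8 | Leo Smith | C- | Fall 2023
15 | Henry Williams | C- | Fall 2023
11 | Leo Williams | D | Fall 2023
1 | Mia Brown | F | Fall 2024
13 | Leo Williams | F | Fall 2023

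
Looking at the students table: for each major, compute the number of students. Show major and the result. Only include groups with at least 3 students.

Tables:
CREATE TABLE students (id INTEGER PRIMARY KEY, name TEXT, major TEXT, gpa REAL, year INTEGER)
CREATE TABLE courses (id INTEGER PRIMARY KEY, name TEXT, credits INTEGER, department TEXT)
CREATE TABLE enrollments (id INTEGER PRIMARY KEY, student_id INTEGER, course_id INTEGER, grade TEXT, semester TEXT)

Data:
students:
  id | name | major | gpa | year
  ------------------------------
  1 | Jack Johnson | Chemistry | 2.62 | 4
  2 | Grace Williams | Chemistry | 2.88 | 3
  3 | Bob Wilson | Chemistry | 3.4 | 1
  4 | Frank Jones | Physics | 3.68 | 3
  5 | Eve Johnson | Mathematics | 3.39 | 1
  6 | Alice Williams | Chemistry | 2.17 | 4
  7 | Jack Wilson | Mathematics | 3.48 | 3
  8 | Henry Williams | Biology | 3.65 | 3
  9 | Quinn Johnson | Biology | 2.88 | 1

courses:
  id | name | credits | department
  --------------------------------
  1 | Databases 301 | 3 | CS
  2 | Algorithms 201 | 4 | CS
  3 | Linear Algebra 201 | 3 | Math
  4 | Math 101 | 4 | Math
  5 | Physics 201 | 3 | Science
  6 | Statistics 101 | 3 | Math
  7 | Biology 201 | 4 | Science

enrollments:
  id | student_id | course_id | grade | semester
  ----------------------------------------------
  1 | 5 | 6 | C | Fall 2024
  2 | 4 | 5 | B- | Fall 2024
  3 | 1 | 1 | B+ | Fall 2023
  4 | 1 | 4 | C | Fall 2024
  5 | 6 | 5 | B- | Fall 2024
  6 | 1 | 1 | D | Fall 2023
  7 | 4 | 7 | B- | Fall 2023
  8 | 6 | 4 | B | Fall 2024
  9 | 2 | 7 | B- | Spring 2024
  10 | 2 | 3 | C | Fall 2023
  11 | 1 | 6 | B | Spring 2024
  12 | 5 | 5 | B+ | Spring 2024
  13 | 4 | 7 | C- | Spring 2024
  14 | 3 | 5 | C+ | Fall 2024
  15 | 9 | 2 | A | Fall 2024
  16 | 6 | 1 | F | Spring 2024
SELECT major, COUNT(*) AS n FROM students GROUP BY major HAVING COUNT(*) >= 3

Execution result:
major | n
Chemistry | 4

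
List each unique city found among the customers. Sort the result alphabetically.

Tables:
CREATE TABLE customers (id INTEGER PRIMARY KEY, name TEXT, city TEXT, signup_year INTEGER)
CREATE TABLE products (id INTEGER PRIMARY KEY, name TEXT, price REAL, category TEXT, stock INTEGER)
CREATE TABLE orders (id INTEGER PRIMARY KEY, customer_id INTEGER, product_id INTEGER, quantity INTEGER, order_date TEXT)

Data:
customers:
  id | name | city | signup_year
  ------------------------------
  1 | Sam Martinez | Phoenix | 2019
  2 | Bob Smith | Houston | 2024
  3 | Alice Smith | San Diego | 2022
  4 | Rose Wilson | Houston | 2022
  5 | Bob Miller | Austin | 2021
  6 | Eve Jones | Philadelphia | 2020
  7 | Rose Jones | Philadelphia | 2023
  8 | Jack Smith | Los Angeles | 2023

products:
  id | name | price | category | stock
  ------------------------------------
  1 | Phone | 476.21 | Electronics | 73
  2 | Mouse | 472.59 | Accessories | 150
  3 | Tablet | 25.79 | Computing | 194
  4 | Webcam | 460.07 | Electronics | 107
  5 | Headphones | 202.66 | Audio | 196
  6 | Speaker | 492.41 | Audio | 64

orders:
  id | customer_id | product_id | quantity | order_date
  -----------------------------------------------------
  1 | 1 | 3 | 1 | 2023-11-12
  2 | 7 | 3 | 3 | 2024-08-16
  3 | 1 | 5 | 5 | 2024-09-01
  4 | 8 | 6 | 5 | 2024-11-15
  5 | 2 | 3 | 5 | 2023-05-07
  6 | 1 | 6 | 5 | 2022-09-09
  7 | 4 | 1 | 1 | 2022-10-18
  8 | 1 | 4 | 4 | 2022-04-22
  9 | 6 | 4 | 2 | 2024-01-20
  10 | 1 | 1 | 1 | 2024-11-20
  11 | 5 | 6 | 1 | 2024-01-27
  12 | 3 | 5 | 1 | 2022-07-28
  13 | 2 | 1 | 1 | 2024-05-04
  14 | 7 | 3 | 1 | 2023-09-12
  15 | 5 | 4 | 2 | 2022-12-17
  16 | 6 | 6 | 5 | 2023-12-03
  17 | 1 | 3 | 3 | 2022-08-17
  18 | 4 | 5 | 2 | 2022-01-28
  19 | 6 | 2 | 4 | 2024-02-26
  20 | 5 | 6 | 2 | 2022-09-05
SELECT DISTINCT city FROM customers ORDER BY city

Execution result:
city
Austin
Houston
Los Angeles
Philadelphia
Phoenix
San Diego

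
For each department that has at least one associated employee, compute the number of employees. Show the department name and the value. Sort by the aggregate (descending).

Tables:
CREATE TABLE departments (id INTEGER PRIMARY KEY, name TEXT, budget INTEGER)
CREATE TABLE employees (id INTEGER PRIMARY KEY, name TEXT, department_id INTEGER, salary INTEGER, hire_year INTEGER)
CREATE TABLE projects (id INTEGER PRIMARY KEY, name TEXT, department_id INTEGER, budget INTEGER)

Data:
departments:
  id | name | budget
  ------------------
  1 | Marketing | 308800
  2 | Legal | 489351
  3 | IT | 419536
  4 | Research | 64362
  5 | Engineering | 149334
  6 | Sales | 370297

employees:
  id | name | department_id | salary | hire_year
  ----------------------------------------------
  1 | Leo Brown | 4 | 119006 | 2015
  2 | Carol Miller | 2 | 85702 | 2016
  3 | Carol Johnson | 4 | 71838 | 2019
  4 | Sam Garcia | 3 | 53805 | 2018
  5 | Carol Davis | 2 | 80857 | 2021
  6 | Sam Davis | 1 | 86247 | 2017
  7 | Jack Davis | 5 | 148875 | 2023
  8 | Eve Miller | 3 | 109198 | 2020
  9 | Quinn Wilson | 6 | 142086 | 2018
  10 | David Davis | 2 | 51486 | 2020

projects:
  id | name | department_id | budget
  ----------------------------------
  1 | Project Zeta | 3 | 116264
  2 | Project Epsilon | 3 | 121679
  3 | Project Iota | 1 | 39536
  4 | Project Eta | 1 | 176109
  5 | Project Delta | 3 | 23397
SELECT p.name, COUNT(*) AS n FROM employees c JOIN departments p ON c.department_id = p.id GROUP BY p.id, p.name ORDER BY n DESC

Execution result:
name | n
Legal | 3
IT | 2
Research | 2
Marketing | 1
Engineering | 1
Sales | 1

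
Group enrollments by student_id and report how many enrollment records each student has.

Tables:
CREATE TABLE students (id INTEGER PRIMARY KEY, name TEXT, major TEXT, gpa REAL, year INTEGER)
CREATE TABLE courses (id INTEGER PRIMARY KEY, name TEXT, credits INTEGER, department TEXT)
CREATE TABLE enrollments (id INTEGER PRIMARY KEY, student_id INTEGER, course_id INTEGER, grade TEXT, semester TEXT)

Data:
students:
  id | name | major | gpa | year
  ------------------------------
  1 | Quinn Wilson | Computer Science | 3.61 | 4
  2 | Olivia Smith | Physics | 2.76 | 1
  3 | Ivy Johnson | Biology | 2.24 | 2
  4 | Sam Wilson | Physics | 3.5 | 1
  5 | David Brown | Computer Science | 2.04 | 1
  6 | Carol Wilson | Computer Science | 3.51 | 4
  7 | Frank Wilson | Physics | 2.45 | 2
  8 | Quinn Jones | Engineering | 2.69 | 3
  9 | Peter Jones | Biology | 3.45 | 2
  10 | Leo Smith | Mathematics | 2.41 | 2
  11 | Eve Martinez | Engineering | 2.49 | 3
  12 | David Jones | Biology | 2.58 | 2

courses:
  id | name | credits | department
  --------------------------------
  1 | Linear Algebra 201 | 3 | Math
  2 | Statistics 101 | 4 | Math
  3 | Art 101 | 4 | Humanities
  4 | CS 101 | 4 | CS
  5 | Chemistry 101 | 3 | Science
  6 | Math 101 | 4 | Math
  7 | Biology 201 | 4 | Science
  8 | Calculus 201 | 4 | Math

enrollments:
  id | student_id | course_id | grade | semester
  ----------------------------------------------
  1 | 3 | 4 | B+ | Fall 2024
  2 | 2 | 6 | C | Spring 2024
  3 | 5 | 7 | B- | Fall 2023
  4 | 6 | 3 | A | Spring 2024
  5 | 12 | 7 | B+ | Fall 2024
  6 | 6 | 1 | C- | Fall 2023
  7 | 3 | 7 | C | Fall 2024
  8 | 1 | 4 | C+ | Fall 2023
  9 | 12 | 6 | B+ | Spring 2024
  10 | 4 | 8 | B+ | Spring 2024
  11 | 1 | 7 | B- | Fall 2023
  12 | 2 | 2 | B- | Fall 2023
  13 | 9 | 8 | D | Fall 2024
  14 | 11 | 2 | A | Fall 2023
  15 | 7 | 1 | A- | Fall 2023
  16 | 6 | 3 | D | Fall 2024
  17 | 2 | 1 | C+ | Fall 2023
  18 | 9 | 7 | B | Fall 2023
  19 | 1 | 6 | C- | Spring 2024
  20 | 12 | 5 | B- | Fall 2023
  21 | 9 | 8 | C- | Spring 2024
SELECT student_id, COUNT(*) AS enrollment_count FROM enrollments GROUP BY student_id

Execution result:
student_id | enrollment_count
1 | 3
2 | 3
3 | 2
4 | 1
5 | 1
6 | 3
7 | 1
9 | 3
11 | 1
12 | 3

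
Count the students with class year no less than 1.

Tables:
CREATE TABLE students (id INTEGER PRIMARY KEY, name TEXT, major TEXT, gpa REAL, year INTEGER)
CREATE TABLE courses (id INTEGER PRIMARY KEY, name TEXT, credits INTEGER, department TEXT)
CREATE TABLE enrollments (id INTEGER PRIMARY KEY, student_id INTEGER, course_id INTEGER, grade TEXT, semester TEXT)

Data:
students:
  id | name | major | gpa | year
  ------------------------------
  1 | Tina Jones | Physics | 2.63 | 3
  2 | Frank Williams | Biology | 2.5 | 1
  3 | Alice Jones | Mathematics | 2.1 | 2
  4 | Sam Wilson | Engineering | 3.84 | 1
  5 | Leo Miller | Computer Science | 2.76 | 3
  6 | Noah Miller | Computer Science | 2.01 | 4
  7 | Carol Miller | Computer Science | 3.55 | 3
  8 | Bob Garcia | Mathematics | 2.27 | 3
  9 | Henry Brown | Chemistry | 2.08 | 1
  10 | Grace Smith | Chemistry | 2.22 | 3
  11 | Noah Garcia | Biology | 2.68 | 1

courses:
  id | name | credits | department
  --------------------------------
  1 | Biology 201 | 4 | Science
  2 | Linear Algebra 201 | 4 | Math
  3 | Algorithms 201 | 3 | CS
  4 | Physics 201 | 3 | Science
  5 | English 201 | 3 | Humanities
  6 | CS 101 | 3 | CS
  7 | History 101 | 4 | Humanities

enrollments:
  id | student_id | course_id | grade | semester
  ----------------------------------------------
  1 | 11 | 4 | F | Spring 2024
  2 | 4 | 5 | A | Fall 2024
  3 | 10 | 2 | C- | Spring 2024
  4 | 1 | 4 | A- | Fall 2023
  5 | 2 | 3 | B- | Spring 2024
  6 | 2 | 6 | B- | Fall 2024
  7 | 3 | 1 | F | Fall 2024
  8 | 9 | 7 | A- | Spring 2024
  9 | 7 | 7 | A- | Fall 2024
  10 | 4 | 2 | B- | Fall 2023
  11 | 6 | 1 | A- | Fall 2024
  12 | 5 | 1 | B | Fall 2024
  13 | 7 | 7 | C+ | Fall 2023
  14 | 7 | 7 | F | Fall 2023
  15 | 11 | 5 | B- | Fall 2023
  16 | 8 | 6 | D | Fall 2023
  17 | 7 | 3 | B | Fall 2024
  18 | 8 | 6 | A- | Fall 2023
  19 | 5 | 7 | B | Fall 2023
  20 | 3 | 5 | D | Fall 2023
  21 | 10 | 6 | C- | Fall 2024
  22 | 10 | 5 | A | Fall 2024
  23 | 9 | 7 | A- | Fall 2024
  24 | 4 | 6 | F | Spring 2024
SELECT COUNT(*) FROM students WHERE year >= 1

Execution result:
11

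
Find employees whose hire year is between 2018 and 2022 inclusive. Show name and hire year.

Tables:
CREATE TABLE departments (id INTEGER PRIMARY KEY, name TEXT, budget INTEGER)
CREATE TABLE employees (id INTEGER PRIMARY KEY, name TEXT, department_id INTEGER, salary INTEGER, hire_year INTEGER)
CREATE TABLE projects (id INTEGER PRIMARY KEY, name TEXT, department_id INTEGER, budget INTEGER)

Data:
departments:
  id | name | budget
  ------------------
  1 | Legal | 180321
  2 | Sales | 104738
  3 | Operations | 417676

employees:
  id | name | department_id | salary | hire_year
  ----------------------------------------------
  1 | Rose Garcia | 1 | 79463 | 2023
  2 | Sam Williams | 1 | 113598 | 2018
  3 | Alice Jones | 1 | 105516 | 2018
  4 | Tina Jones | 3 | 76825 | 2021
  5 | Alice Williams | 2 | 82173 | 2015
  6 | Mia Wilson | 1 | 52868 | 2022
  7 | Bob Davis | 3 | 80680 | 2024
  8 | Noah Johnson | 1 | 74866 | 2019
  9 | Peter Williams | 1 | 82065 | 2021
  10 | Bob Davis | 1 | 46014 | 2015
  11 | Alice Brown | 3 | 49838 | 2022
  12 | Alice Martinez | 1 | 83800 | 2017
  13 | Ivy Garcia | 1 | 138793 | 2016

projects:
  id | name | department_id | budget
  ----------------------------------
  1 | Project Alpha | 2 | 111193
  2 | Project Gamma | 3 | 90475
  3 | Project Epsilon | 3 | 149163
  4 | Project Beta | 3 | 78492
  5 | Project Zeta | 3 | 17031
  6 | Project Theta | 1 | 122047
SELECT name, hire_year FROM employees WHERE hire_year BETWEEN 2018 AND 2022

Execution result:
name | hire_year
Sam Williams | 2018
Alice Jones | 2018
Tina Jones | 2021
Mia Wilson | 2022
Noah Johnson | 2019
Peter Williams | 2021
Alice Brown | 2022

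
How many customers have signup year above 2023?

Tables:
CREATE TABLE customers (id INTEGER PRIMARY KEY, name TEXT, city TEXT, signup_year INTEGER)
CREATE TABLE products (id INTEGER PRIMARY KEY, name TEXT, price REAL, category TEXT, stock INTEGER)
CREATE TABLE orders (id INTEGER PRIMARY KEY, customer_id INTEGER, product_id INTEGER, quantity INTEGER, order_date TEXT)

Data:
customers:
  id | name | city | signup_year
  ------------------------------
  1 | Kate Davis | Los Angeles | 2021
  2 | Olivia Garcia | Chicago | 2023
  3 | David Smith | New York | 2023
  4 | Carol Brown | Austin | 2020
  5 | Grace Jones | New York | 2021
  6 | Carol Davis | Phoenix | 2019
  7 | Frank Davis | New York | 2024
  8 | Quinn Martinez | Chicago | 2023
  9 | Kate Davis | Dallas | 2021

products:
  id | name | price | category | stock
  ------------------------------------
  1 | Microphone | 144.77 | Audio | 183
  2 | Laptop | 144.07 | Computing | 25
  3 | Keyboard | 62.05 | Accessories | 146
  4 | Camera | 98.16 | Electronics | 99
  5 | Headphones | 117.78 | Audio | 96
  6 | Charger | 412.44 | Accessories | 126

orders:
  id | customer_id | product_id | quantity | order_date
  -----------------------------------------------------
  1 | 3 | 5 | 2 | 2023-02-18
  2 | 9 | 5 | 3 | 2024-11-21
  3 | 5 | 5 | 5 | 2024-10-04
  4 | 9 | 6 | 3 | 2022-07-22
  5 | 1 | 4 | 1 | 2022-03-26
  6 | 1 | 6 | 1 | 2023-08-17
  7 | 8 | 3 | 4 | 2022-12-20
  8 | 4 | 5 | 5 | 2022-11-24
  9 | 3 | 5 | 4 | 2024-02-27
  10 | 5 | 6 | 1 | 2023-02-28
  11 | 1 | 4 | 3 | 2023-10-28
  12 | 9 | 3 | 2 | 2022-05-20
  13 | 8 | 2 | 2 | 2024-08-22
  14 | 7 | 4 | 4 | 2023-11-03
SELECT COUNT(*) FROM customers WHERE signup_year > 2023

Execution result:
1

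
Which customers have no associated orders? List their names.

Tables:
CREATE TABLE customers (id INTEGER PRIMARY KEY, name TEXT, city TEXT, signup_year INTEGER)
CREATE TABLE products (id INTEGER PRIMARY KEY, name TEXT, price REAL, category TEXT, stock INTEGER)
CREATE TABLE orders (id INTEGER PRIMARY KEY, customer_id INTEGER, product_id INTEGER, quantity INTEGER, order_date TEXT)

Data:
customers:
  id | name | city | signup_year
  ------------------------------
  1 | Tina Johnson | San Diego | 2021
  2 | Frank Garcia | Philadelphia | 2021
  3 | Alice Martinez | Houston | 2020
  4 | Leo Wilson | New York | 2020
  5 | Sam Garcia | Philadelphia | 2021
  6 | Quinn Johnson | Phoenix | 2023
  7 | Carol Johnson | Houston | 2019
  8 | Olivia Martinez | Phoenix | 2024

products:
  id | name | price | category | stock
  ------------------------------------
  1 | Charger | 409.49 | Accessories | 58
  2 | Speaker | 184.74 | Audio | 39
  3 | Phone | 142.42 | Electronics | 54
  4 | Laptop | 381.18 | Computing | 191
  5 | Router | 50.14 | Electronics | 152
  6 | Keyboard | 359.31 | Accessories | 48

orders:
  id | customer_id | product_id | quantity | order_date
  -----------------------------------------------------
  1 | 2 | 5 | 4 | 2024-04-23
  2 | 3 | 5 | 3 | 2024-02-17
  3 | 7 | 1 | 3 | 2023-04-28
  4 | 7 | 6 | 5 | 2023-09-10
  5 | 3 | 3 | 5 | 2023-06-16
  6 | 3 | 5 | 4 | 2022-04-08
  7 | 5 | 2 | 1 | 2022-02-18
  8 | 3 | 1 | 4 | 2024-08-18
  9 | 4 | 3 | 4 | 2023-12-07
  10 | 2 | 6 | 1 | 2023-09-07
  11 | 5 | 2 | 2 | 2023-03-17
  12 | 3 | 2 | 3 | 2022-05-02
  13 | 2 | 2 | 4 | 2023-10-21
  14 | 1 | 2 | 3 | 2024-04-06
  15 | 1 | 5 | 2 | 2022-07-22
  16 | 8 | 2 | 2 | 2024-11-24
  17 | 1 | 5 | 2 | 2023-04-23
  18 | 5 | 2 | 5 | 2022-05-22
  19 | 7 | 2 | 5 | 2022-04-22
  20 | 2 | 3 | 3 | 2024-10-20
SELECT p.name FROM customers p LEFT JOIN orders c ON c.customer_id = p.id WHERE c.id IS NULL

Execution result:
Quinn Johnson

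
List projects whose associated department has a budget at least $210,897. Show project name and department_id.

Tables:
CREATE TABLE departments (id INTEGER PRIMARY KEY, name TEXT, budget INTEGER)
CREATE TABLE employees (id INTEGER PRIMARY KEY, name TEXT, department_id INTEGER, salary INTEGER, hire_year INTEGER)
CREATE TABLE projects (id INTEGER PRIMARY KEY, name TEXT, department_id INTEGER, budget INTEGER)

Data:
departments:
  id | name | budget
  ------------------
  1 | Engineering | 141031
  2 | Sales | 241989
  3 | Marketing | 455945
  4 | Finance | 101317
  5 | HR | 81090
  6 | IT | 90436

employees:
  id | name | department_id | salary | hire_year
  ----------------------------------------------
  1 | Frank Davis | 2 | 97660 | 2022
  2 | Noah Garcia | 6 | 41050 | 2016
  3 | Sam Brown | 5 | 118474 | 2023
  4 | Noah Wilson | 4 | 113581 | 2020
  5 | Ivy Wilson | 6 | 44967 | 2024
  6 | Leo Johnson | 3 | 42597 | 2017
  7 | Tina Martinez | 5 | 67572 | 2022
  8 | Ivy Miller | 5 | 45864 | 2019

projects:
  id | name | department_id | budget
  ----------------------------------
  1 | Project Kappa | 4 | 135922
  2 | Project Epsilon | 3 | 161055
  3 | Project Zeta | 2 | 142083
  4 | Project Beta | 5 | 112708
SELECT name, department_id FROM projects WHERE department_id IN (SELECT id FROM departments WHERE budget >= 210897)

Execution result:
name | department_id
Project Epsilon | 3
Project Zeta | 2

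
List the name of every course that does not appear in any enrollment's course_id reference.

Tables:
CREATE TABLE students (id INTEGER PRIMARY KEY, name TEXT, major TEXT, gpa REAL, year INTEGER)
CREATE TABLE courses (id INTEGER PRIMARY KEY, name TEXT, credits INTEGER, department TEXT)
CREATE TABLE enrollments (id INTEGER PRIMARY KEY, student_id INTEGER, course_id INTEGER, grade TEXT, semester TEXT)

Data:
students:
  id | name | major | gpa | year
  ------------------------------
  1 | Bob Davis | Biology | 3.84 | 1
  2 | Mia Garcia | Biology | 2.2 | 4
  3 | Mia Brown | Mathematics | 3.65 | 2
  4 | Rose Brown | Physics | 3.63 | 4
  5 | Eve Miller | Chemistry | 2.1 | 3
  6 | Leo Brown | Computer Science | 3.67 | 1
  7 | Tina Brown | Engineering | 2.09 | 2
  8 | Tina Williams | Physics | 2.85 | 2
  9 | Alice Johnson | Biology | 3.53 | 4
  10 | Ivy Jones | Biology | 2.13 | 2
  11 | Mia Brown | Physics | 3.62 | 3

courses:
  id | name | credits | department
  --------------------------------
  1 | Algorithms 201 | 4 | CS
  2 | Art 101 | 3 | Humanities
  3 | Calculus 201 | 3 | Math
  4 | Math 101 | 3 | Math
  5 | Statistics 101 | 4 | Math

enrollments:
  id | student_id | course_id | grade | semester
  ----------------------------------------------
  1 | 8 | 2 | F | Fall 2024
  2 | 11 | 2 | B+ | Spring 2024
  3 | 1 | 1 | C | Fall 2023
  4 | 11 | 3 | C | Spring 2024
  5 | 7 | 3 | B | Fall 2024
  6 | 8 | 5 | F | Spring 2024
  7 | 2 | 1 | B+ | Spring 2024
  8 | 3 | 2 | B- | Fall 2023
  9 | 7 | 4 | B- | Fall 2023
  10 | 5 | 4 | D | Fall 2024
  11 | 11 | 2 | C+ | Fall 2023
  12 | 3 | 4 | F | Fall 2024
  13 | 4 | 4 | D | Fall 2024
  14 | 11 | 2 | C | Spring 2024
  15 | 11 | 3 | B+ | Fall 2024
SELECT p.name FROM courses p LEFT JOIN enrollments c ON c.course_id = p.id WHERE c.id IS NULL

Execution result:
(no rows)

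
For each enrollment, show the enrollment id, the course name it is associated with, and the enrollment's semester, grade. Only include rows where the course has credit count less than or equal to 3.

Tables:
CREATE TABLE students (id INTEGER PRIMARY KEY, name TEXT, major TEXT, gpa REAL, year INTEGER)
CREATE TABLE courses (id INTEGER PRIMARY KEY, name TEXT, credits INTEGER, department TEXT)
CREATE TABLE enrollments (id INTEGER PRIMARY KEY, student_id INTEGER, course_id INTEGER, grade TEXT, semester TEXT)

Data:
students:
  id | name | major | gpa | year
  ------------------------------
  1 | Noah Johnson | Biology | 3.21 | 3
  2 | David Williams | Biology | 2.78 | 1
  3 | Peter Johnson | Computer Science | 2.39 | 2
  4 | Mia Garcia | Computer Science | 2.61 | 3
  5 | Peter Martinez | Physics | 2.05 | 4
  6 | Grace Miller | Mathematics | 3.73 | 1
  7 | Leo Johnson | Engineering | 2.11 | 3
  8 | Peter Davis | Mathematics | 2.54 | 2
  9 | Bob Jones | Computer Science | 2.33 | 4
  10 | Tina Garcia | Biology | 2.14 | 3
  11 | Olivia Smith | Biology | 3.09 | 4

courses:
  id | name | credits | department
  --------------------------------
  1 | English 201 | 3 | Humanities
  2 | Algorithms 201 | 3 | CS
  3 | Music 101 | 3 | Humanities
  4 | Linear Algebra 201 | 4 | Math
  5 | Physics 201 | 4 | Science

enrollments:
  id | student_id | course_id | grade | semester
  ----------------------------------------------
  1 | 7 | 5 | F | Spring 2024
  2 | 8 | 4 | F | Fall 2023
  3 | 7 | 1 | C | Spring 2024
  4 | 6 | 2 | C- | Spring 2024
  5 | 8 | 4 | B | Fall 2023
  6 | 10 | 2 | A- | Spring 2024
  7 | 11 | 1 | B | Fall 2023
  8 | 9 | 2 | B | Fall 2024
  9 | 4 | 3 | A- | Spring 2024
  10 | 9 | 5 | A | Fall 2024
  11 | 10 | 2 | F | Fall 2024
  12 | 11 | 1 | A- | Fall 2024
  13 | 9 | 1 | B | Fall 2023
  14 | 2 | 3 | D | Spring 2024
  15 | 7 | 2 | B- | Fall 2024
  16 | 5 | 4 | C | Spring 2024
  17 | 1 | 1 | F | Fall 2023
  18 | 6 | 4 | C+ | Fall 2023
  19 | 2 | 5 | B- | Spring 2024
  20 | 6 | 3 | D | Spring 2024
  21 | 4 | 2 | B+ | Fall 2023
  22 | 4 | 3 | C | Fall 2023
SELECT c.id, p.name AS course, c.semester, c.grade FROM enrollments c JOIN courses p ON c.course_id = p.id WHERE p.credits <= 3

Execution result:
id | course | semester | grade
3 | English 201 | Spring 2024 | C
4 | Algorithms 201 | Spring 2024 | C-
6 | Algorithms 201 | Spring 2024 | A-
7 | English 201 | Fall 2023 | B
8 | Algorithms 201 | Fall 2024 | B
9 | Music 101 | Spring 2024 | A-
11 | Algorithms 201 | Fall 2024 | F
12 | English 201 | Fall 2024 | A-
13 | English 201 | Fall 2023 | B
14 | Music 101 | Spring 2024 | D
15 | Algorithms 201 | Fall 2024 | B-
17 | English 201 | Fall 2023 | F
20 | Music 101 | Spring 2024 | D
21 | Algorithms 201 | Fall 2023 | B+
22 | Music 101 | Fall 2023 | C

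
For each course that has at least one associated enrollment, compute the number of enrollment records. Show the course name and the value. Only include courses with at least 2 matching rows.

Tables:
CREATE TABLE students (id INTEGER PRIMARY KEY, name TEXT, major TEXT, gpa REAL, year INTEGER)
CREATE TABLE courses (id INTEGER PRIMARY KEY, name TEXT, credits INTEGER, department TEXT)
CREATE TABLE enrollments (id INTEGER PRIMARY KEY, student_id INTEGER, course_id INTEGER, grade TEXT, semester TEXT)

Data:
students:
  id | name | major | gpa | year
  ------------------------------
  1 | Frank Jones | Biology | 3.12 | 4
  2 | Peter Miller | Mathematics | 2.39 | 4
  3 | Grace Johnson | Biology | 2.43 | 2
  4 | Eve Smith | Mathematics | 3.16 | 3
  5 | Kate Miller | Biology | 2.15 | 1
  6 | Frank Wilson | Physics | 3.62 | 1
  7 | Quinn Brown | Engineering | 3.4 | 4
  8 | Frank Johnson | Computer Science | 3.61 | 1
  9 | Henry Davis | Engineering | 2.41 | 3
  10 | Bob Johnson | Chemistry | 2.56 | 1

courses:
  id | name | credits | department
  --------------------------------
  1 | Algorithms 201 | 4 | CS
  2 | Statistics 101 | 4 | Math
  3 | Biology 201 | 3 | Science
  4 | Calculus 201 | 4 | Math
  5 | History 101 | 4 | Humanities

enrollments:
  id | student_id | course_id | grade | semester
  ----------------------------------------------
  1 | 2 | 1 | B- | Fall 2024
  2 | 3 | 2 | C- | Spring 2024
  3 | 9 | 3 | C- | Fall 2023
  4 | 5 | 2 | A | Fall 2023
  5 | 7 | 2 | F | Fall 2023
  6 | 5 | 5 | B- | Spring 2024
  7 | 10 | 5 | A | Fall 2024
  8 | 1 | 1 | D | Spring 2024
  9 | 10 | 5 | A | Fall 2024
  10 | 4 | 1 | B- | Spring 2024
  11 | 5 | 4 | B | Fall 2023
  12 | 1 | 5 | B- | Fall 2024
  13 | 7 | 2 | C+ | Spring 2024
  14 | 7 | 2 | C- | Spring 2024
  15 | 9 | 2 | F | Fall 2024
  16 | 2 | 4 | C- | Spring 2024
SELECT p.name, COUNT(*) AS n FROM enrollments c JOIN courses p ON c.course_id = p.id GROUP BY p.id, p.name HAVING COUNT(*) >= 2

Execution result:
name | n
Algorithms 201 | 3
Statistics 101 | 6
Calculus 201 | 2
History 101 | 4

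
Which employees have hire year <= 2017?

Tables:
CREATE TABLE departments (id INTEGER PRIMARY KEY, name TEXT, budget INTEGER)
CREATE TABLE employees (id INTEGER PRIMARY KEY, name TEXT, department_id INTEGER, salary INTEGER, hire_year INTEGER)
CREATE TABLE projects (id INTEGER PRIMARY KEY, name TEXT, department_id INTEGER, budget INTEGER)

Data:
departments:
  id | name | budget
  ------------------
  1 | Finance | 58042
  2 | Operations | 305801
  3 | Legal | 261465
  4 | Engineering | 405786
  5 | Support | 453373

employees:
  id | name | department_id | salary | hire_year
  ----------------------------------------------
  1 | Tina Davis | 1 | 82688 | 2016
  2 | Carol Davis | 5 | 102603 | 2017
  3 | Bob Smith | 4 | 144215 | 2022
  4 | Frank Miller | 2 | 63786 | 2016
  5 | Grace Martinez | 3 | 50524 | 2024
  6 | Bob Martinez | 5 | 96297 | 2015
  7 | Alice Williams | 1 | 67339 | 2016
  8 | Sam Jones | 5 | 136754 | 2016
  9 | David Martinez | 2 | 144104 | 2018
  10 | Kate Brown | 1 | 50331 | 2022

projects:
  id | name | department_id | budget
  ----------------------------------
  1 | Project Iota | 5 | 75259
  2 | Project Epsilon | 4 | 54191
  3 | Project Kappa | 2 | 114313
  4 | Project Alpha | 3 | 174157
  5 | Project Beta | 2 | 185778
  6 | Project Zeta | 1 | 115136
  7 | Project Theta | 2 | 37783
SELECT name, hire_year FROM employees WHERE hire_year <= 2017

Execution result:
name | hire_year
Tina Davis | 2016
Carol Davis | 2017
Frank Miller | 2016
Bob Martinez | 2015
Alice Williams | 2016
Sam Jones | 2016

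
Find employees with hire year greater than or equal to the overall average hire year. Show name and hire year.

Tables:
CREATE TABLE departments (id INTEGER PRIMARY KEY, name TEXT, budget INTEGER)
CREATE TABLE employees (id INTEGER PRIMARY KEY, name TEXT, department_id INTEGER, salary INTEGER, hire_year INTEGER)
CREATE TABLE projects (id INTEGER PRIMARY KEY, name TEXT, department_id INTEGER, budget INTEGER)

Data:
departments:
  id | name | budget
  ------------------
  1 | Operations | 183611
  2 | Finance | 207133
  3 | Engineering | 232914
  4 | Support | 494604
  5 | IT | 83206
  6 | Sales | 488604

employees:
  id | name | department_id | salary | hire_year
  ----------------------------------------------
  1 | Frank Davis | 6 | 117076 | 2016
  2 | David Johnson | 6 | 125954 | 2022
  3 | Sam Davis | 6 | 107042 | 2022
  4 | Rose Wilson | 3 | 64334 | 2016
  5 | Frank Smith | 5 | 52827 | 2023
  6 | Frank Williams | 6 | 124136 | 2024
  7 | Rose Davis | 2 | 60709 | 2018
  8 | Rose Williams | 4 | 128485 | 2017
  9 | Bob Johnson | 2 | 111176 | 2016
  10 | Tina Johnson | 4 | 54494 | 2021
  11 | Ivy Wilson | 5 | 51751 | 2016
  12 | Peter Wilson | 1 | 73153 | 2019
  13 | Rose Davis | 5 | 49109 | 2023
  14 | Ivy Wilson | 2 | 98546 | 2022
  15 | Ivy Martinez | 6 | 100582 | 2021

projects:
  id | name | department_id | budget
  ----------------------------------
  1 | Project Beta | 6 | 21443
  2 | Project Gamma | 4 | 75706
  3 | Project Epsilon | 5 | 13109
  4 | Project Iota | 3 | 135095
SELECT name, hire_year FROM employees WHERE hire_year >= (SELECT AVG(hire_year) FROM employees)

Execution result:
name | hire_year
David Johnson | 2022
Sam Davis | 2022
Frank Smith | 2023
Frank Williams | 2024
Tina Johnson | 2021
Rose Davis | 2023
Ivy Wilson | 2022
Ivy Martinez | 2021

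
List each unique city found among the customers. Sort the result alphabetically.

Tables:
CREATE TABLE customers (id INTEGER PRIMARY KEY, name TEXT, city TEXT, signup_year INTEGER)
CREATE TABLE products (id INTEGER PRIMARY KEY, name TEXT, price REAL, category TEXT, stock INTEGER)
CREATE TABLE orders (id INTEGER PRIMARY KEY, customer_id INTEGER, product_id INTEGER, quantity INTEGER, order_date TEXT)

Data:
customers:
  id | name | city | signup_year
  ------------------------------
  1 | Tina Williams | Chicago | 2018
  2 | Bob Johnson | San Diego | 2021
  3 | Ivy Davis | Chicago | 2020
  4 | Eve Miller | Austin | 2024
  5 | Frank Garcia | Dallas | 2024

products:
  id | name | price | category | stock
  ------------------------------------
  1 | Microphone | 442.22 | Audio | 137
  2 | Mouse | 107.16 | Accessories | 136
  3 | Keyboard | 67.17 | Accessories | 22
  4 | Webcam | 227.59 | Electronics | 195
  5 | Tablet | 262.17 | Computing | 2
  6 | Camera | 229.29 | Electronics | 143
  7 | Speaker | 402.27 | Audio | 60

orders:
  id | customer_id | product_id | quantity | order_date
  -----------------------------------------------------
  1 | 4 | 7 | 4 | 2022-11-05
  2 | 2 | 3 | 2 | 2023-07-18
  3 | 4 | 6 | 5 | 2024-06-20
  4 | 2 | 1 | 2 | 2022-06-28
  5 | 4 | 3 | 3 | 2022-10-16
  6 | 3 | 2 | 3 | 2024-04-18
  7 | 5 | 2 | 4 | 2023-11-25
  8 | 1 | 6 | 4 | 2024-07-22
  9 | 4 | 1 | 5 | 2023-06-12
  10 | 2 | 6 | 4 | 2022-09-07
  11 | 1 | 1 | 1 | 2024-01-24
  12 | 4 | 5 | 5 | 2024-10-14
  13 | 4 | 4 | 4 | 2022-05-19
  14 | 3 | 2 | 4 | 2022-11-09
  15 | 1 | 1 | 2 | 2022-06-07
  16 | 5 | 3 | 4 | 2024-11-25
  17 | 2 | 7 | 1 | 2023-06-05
SELECT DISTINCT city FROM customers ORDER BY city

Execution result:
city
Austin
Chicago
Dallas
San Diego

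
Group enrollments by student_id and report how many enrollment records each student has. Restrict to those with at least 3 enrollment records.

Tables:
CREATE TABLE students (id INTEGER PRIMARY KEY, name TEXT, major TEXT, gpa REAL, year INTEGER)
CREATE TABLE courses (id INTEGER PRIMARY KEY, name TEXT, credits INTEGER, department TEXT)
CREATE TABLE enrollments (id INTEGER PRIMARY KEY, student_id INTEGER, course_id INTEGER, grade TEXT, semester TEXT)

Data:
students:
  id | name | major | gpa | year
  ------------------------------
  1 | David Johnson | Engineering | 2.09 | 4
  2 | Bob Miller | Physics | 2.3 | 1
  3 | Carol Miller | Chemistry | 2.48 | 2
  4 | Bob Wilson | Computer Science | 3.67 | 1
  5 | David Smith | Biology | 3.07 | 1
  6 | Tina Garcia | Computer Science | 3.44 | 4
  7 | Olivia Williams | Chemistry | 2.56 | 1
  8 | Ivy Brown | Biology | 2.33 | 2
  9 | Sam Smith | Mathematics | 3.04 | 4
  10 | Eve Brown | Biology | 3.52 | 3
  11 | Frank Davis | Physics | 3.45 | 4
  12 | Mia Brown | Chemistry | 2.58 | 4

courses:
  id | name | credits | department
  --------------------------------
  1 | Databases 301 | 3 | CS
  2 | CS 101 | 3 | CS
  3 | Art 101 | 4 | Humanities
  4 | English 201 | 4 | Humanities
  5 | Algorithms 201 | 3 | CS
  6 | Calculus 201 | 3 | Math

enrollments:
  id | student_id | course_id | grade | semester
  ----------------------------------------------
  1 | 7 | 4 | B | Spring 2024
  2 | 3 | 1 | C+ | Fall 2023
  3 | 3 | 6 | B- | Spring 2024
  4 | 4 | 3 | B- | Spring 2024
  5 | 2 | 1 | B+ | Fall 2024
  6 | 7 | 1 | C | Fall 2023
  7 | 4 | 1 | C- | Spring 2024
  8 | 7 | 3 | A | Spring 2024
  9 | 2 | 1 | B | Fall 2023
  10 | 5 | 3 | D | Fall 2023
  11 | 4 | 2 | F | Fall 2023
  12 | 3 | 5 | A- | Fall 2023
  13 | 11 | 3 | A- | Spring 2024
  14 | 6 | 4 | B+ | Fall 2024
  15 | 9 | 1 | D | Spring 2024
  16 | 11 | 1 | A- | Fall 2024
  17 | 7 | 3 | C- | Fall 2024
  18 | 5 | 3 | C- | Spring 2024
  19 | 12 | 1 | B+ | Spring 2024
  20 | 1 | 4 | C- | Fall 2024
SELECT student_id, COUNT(*) AS enrollment_count FROM enrollments GROUP BY student_id HAVING COUNT(*) >= 3

Execution result:
student_id | enrollment_count
3 | 3
4 | 3
7 | 4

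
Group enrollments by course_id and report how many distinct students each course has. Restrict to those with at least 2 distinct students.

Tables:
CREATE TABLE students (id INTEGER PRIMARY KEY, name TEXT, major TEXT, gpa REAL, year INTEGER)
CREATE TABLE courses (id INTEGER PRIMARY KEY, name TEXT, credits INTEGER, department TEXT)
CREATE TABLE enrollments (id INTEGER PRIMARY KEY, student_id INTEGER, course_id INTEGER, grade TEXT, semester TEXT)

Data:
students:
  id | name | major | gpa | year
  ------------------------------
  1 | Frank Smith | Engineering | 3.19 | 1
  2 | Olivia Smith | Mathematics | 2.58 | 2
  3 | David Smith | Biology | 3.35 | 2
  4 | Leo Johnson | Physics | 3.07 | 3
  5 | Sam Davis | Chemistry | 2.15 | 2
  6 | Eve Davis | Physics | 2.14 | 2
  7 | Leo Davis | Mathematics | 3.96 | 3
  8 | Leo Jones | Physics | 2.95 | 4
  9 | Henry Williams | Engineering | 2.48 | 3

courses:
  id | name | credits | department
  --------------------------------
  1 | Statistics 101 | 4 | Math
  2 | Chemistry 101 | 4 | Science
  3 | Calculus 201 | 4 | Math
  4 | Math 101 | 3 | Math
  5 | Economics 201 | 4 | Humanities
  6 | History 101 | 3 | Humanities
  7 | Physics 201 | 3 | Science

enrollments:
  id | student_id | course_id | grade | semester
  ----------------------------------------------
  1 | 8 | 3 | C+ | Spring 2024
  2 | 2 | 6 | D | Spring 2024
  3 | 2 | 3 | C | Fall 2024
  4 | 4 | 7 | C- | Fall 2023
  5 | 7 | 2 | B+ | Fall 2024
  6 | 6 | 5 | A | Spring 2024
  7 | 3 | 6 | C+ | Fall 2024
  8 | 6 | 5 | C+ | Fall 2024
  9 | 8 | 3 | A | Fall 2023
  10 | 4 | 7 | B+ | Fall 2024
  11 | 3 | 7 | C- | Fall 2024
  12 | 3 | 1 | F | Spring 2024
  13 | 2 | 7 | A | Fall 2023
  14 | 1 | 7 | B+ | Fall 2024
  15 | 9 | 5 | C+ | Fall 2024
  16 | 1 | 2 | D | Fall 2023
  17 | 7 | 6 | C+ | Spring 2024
SELECT course_id, COUNT(DISTINCT student_id) AS distinct_student_count FROM enrollments GROUP BY course_id HAVING COUNT(DISTINCT student_id) >= 2

Execution result:
course_id | distinct_student_count
2 | 2
3 | 2
5 | 2
6 | 3
7 | 4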